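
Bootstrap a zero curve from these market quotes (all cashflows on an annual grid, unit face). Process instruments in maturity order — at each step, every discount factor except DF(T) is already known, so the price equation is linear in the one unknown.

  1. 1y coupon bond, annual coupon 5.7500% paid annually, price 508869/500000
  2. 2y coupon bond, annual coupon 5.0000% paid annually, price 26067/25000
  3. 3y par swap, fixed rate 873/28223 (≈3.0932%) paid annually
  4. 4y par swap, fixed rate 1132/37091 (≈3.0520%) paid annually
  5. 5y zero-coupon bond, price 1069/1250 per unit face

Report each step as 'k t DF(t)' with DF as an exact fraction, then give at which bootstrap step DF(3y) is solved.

1 1 1203/1250
2 2 592/625
3 3 9127/10000
4 4 2217/2500
5 5 1069/1250
DF(3y) is solved at step 3

step 1 [1y] bond c/1=23/400: DF=(508869/500000 − 23/400·(0))/(1+23/400) = 1203/1250 ≈ 0.962400
step 2 [2y] bond c/1=1/20: DF=(26067/25000 − 1/20·(0.962400))/(1+1/20) = 592/625 ≈ 0.947200
step 3 [3y] swap r/1=873/28223: DF=(1 − 873/28223·(0.962400+0.947200))/(1+873/28223) = 9127/10000 ≈ 0.912700
step 4 [4y] swap r/1=1132/37091: DF=(1 − 1132/37091·(0.962400+0.947200+0.912700))/(1+1132/37091) = 2217/2500 ≈ 0.886800
step 5 [5y] zero: DF = P = 1069/1250 ≈ 0.855200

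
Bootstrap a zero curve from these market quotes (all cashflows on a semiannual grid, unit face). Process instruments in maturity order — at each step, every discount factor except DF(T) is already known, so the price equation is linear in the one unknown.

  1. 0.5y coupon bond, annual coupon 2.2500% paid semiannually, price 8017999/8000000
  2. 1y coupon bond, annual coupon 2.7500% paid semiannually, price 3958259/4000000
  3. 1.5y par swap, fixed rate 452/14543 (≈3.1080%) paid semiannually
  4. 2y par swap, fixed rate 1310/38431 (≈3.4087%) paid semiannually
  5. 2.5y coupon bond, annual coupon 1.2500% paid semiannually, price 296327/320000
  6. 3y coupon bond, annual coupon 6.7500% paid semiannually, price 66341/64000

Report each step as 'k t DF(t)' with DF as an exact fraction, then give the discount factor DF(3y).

step 1 [0.5y] bond c/2=9/800: DF=(8017999/8000000 − 9/800·(0))/(1+9/800) = 9911/10000 ≈ 0.991100
step 2 [1y] bond c/2=11/800: DF=(3958259/4000000 − 11/800·(0.991100))/(1+11/800) = 9627/10000 ≈ 0.962700
step 3 [1.5y] swap r/2=226/14543: DF=(1 − 226/14543·(0.991100+0.962700))/(1+226/14543) = 2387/2500 ≈ 0.954800
step 4 [2y] swap r/2=655/38431: DF=(1 − 655/38431·(0.991100+0.962700+0.954800))/(1+655/38431) = 1869/2000 ≈ 0.934500
step 5 [2.5y] bond c/2=1/160: DF=(296327/320000 − 1/160·(0.991100+0.962700+0.954800+0.934500))/(1+1/160) = 2241/2500 ≈ 0.896400
step 6 [3y] bond c/2=27/800: DF=(66341/64000 − 27/800·(0.991100+0.962700+0.954800+0.934500+0.896400))/(1+27/800) = 106/125 ≈ 0.848000

1 1/2 9911/10000
2 1 9627/10000
3 3/2 2387/2500
4 2 1869/2000
5 5/2 2241/2500
6 3 106/125
DF(3y) = 106/125 ≈ 0.848000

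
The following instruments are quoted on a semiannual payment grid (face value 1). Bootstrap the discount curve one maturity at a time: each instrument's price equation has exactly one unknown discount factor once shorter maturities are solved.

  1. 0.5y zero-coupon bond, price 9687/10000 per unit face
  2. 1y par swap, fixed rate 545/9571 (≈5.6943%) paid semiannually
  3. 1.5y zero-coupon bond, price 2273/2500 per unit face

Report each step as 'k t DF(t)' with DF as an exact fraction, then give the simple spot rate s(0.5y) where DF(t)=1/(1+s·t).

step 1 [0.5y] zero: DF = P = 9687/10000 ≈ 0.968700
step 2 [1y] swap r/2=545/19142: DF=(1 − 545/19142·(0.968700))/(1+545/19142) = 1891/2000 ≈ 0.945500
step 3 [1.5y] zero: DF = P = 2273/2500 ≈ 0.909200

1 1/2 9687/10000
2 1 1891/2000
3 3/2 2273/2500
s(0.5y) = (1/(9687/10000) − 1)/(1/2) = 626/9687 ≈ 6.4623%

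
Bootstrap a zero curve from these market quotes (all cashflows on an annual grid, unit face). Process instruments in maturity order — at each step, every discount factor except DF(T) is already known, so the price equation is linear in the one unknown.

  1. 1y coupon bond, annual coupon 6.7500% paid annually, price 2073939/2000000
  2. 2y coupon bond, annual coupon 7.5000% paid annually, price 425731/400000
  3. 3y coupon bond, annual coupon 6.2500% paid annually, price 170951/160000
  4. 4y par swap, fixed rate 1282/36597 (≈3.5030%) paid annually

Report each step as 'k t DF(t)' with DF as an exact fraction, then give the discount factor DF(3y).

step 1 [1y] bond c/1=27/400: DF=(2073939/2000000 − 27/400·(0))/(1+27/400) = 4857/5000 ≈ 0.971400
step 2 [2y] bond c/1=3/40: DF=(425731/400000 − 3/40·(0.971400))/(1+3/40) = 9223/10000 ≈ 0.922300
step 3 [3y] bond c/1=1/16: DF=(170951/160000 − 1/16·(0.971400+0.922300))/(1+1/16) = 4471/5000 ≈ 0.894200
step 4 [4y] swap r/1=1282/36597: DF=(1 − 1282/36597·(0.971400+0.922300+0.894200))/(1+1282/36597) = 4359/5000 ≈ 0.871800

1 1 4857/5000
2 2 9223/10000
3 3 4471/5000
4 4 4359/5000
DF(3y) = 4471/5000 ≈ 0.894200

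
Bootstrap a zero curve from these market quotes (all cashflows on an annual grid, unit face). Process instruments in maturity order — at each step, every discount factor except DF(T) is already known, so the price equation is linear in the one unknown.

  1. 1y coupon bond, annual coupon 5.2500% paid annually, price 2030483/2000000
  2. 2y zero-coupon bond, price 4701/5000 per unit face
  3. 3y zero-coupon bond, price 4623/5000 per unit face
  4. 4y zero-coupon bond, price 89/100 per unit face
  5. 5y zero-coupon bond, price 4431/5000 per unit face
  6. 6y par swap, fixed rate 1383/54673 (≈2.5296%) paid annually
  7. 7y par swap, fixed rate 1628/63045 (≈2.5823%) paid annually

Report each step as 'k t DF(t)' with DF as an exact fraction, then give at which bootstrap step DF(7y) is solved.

step 1 [1y] bond c/1=21/400: DF=(2030483/2000000 − 21/400·(0))/(1+21/400) = 4823/5000 ≈ 0.964600
step 2 [2y] zero: DF = P = 4701/5000 ≈ 0.940200
step 3 [3y] zero: DF = P = 4623/5000 ≈ 0.924600
step 4 [4y] zero: DF = P = 89/100 ≈ 0.890000
step 5 [5y] zero: DF = P = 4431/5000 ≈ 0.886200
step 6 [6y] swap r/1=1383/54673: DF=(1 − 1383/54673·(0.964600+0.940200+0.924600+0.890000+0.886200))/(1+1383/54673) = 8617/10000 ≈ 0.861700
step 7 [7y] swap r/1=1628/63045: DF=(1 − 1628/63045·(0.964600+0.940200+0.924600+0.890000+0.886200+0.861700))/(1+1628/63045) = 2093/2500 ≈ 0.837200

1 1 4823/5000
2 2 4701/5000
3 3 4623/5000
4 4 89/100
5 5 4431/5000
6 6 8617/10000
7 7 2093/2500
DF(7y) is solved at step 7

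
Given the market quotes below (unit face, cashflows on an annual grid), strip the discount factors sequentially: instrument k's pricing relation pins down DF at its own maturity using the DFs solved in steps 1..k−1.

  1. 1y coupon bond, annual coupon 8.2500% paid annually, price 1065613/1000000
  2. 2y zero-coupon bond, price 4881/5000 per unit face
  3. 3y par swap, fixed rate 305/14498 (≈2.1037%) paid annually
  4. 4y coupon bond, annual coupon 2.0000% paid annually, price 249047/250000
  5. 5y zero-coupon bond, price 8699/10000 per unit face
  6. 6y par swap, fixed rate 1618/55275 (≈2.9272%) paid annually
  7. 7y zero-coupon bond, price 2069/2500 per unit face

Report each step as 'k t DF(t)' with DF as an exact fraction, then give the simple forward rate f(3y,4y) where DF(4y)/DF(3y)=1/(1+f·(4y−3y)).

step 1 [1y] bond c/1=33/400: DF=(1065613/1000000 − 33/400·(0))/(1+33/400) = 2461/2500 ≈ 0.984400
step 2 [2y] zero: DF = P = 4881/5000 ≈ 0.976200
step 3 [3y] swap r/1=305/14498: DF=(1 − 305/14498·(0.984400+0.976200))/(1+305/14498) = 939/1000 ≈ 0.939000
step 4 [4y] bond c/1=1/50: DF=(249047/250000 − 1/50·(0.984400+0.976200+0.939000))/(1+1/50) = 4599/5000 ≈ 0.919800
step 5 [5y] zero: DF = P = 8699/10000 ≈ 0.869900
step 6 [6y] swap r/1=1618/55275: DF=(1 − 1618/55275·(0.984400+0.976200+0.939000+0.919800+0.869900))/(1+1618/55275) = 4191/5000 ≈ 0.838200
step 7 [7y] zero: DF = P = 2069/2500 ≈ 0.827600

1 1 2461/2500
2 2 4881/5000
3 3 939/1000
4 4 4599/5000
5 5 8699/10000
6 6 4191/5000
7 7 2069/2500
f(3y,4y) = ((939/1000)/(4599/5000) − 1)/(1) = 32/1533 ≈ 2.0874%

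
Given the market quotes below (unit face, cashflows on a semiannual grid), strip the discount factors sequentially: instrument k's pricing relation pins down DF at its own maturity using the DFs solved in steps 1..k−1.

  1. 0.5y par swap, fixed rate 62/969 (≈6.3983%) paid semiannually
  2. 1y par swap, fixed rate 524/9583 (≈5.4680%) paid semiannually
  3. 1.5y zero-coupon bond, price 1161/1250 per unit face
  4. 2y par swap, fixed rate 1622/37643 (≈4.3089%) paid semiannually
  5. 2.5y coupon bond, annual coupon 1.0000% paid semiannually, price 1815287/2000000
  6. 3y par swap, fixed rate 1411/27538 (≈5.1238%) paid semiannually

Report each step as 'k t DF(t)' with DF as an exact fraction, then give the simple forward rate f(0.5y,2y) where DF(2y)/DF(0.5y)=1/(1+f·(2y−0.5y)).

step 1 [0.5y] swap r/2=31/969: DF=(1 − 31/969·(0))/(1+31/969) = 969/1000 ≈ 0.969000
step 2 [1y] swap r/2=262/9583: DF=(1 − 262/9583·(0.969000))/(1+262/9583) = 2369/2500 ≈ 0.947600
step 3 [1.5y] zero: DF = P = 1161/1250 ≈ 0.928800
step 4 [2y] swap r/2=811/37643: DF=(1 − 811/37643·(0.969000+0.947600+0.928800))/(1+811/37643) = 9189/10000 ≈ 0.918900
step 5 [2.5y] bond c/2=1/200: DF=(1815287/2000000 − 1/200·(0.969000+0.947600+0.928800+0.918900))/(1+1/200) = 2211/2500 ≈ 0.884400
step 6 [3y] swap r/2=1411/55076: DF=(1 − 1411/55076·(0.969000+0.947600+0.928800+0.918900+0.884400))/(1+1411/55076) = 8589/10000 ≈ 0.858900

1 1/2 969/1000
2 1 2369/2500
3 3/2 1161/1250
4 2 9189/10000
5 5/2 2211/2500
6 3 8589/10000
f(0.5y,2y) = ((969/1000)/(9189/10000) − 1)/(3/2) = 334/9189 ≈ 3.6348%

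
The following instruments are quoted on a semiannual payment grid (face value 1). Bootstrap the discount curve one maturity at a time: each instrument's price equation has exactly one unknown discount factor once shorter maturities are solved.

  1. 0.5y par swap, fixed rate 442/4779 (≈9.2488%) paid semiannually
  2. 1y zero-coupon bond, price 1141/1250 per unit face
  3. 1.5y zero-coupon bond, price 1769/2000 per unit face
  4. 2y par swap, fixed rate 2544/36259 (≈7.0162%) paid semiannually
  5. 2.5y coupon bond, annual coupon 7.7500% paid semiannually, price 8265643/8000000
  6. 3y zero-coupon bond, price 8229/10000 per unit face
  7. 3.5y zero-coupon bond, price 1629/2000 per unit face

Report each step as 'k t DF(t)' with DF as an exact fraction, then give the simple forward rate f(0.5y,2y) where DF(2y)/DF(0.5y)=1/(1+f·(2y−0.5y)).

step 1 [0.5y] swap r/2=221/4779: DF=(1 − 221/4779·(0))/(1+221/4779) = 4779/5000 ≈ 0.955800
step 2 [1y] zero: DF = P = 1141/1250 ≈ 0.912800
step 3 [1.5y] zero: DF = P = 1769/2000 ≈ 0.884500
step 4 [2y] swap r/2=1272/36259: DF=(1 − 1272/36259·(0.955800+0.912800+0.884500))/(1+1272/36259) = 1091/1250 ≈ 0.872800
step 5 [2.5y] bond c/2=31/800: DF=(8265643/8000000 − 31/800·(0.955800+0.912800+0.884500+0.872800))/(1+31/800) = 4297/5000 ≈ 0.859400
step 6 [3y] zero: DF = P = 8229/10000 ≈ 0.822900
step 7 [3.5y] zero: DF = P = 1629/2000 ≈ 0.814500

1 1/2 4779/5000
2 1 1141/1250
3 3/2 1769/2000
4 2 1091/1250
5 5/2 4297/5000
6 3 8229/10000
7 7/2 1629/2000
f(0.5y,2y) = ((4779/5000)/(1091/1250) − 1)/(3/2) = 415/6546 ≈ 6.3397%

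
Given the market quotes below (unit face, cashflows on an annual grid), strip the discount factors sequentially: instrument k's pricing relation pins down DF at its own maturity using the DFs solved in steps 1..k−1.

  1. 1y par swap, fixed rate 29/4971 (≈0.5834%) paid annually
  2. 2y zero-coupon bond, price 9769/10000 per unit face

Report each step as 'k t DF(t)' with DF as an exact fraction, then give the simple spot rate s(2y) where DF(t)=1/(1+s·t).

1 1 4971/5000
2 2 9769/10000
s(2y) = (1/(9769/10000) − 1)/(2) = 231/19538 ≈ 1.1823%

step 1 [1y] swap r/1=29/4971: DF=(1 − 29/4971·(0))/(1+29/4971) = 4971/5000 ≈ 0.994200
step 2 [2y] zero: DF = P = 9769/10000 ≈ 0.976900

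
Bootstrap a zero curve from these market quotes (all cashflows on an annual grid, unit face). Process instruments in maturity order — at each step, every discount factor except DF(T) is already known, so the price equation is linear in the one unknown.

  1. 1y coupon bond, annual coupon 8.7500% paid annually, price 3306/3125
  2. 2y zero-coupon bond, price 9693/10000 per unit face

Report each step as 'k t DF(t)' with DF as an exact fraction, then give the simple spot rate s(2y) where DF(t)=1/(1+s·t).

step 1 [1y] bond c/1=7/80: DF=(3306/3125 − 7/80·(0))/(1+7/80) = 608/625 ≈ 0.972800
step 2 [2y] zero: DF = P = 9693/10000 ≈ 0.969300

1 1 608/625
2 2 9693/10000
s(2y) = (1/(9693/10000) − 1)/(2) = 307/19386 ≈ 1.5836%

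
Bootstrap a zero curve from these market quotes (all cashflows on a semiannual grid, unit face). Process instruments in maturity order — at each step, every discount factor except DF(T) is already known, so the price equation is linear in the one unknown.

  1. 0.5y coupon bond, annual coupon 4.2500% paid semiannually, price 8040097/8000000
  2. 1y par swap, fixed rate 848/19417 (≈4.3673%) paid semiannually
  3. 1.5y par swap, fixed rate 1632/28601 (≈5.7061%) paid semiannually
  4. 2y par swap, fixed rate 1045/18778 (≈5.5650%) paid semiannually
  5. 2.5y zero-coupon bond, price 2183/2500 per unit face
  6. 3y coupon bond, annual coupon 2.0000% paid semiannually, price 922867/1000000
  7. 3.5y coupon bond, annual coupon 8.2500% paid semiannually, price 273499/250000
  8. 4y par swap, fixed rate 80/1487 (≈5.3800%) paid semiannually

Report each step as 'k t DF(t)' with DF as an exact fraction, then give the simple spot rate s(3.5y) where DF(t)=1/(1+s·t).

1 1/2 9841/10000
2 1 1197/1250
3 3/2 574/625
4 2 1791/2000
5 5/2 2183/2500
6 3 8679/10000
7 7/2 8329/10000
8 4 101/125
s(3.5y) = (1/(8329/10000) − 1)/(7/2) = 3342/58303 ≈ 5.7321%

step 1 [0.5y] bond c/2=17/800: DF=(8040097/8000000 − 17/800·(0))/(1+17/800) = 9841/10000 ≈ 0.984100
step 2 [1y] swap r/2=424/19417: DF=(1 − 424/19417·(0.984100))/(1+424/19417) = 1197/1250 ≈ 0.957600
step 3 [1.5y] swap r/2=816/28601: DF=(1 − 816/28601·(0.984100+0.957600))/(1+816/28601) = 574/625 ≈ 0.918400
step 4 [2y] swap r/2=1045/37556: DF=(1 − 1045/37556·(0.984100+0.957600+0.918400))/(1+1045/37556) = 1791/2000 ≈ 0.895500
step 5 [2.5y] zero: DF = P = 2183/2500 ≈ 0.873200
step 6 [3y] bond c/2=1/100: DF=(922867/1000000 − 1/100·(0.984100+0.957600+0.918400+0.895500+0.873200))/(1+1/100) = 8679/10000 ≈ 0.867900
step 7 [3.5y] bond c/2=33/800: DF=(273499/250000 − 33/800·(0.984100+0.957600+0.918400+0.895500+0.873200+0.867900))/(1+33/800) = 8329/10000 ≈ 0.832900
step 8 [4y] swap r/2=40/1487: DF=(1 − 40/1487·(0.984100+0.957600+0.918400+0.895500+0.873200+0.867900+0.832900))/(1+40/1487) = 101/125 ≈ 0.808000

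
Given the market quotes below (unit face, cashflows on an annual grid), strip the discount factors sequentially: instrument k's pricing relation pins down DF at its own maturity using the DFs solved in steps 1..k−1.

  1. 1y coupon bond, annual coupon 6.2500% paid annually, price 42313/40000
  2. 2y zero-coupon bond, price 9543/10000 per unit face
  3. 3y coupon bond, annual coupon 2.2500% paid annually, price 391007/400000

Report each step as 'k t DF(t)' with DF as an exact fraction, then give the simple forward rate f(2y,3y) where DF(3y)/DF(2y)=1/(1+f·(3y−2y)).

step 1 [1y] bond c/1=1/16: DF=(42313/40000 − 1/16·(0))/(1+1/16) = 2489/2500 ≈ 0.995600
step 2 [2y] zero: DF = P = 9543/10000 ≈ 0.954300
step 3 [3y] bond c/1=9/400: DF=(391007/400000 − 9/400·(0.995600+0.954300))/(1+9/400) = 9131/10000 ≈ 0.913100

1 1 2489/2500
2 2 9543/10000
3 3 9131/10000
f(2y,3y) = ((9543/10000)/(9131/10000) − 1)/(1) = 412/9131 ≈ 4.5121%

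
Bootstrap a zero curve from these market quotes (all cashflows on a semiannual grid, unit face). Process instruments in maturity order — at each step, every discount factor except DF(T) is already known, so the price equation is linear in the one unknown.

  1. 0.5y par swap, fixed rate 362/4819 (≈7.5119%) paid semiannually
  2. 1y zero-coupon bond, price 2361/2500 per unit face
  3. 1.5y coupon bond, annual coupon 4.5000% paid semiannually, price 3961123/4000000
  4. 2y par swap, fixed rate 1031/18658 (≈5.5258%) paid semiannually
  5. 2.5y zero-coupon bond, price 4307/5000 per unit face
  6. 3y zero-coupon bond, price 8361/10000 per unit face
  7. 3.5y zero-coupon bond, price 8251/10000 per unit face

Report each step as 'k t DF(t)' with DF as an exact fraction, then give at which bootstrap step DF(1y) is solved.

1 1/2 4819/5000
2 1 2361/2500
3 3/2 1853/2000
4 2 8969/10000
5 5/2 4307/5000
6 3 8361/10000
7 7/2 8251/10000
DF(1y) is solved at step 2

step 1 [0.5y] swap r/2=181/4819: DF=(1 − 181/4819·(0))/(1+181/4819) = 4819/5000 ≈ 0.963800
step 2 [1y] zero: DF = P = 2361/2500 ≈ 0.944400
step 3 [1.5y] bond c/2=9/400: DF=(3961123/4000000 − 9/400·(0.963800+0.944400))/(1+9/400) = 1853/2000 ≈ 0.926500
step 4 [2y] swap r/2=1031/37316: DF=(1 − 1031/37316·(0.963800+0.944400+0.926500))/(1+1031/37316) = 8969/10000 ≈ 0.896900
step 5 [2.5y] zero: DF = P = 4307/5000 ≈ 0.861400
step 6 [3y] zero: DF = P = 8361/10000 ≈ 0.836100
step 7 [3.5y] zero: DF = P = 8251/10000 ≈ 0.825100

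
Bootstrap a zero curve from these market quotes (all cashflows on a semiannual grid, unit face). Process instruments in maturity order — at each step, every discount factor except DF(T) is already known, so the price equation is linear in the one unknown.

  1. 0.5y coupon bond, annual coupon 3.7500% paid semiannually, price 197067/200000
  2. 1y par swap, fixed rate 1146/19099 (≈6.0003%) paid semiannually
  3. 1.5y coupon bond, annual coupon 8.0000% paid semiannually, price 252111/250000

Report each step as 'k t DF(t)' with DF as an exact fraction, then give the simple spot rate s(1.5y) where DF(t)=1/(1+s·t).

step 1 [0.5y] bond c/2=3/160: DF=(197067/200000 − 3/160·(0))/(1+3/160) = 1209/1250 ≈ 0.967200
step 2 [1y] swap r/2=573/19099: DF=(1 − 573/19099·(0.967200))/(1+573/19099) = 9427/10000 ≈ 0.942700
step 3 [1.5y] bond c/2=1/25: DF=(252111/250000 − 1/25·(0.967200+0.942700))/(1+1/25) = 4481/5000 ≈ 0.896200

1 1/2 1209/1250
2 1 9427/10000
3 3/2 4481/5000
s(1.5y) = (1/(4481/5000) − 1)/(3/2) = 346/4481 ≈ 7.7215%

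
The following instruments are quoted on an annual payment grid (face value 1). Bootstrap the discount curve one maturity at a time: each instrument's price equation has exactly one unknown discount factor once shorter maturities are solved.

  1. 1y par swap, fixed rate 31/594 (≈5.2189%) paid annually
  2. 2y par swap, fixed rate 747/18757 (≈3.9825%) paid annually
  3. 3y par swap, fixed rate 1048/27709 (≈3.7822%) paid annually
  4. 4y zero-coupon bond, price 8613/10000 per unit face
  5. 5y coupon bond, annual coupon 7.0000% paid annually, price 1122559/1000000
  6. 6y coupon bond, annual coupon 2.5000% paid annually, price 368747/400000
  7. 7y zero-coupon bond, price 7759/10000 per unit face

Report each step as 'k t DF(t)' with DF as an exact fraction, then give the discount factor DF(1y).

step 1 [1y] swap r/1=31/594: DF=(1 − 31/594·(0))/(1+31/594) = 594/625 ≈ 0.950400
step 2 [2y] swap r/1=747/18757: DF=(1 − 747/18757·(0.950400))/(1+747/18757) = 9253/10000 ≈ 0.925300
step 3 [3y] swap r/1=1048/27709: DF=(1 − 1048/27709·(0.950400+0.925300))/(1+1048/27709) = 1119/1250 ≈ 0.895200
step 4 [4y] zero: DF = P = 8613/10000 ≈ 0.861300
step 5 [5y] bond c/1=7/100: DF=(1122559/1000000 − 7/100·(0.950400+0.925300+0.895200+0.861300))/(1+7/100) = 1623/2000 ≈ 0.811500
step 6 [6y] bond c/1=1/40: DF=(368747/400000 − 1/40·(0.950400+0.925300+0.895200+0.861300+0.811500))/(1+1/40) = 791/1000 ≈ 0.791000
step 7 [7y] zero: DF = P = 7759/10000 ≈ 0.775900

1 1 594/625
2 2 9253/10000
3 3 1119/1250
4 4 8613/10000
5 5 1623/2000
6 6 791/1000
7 7 7759/10000
DF(1y) = 594/625 ≈ 0.950400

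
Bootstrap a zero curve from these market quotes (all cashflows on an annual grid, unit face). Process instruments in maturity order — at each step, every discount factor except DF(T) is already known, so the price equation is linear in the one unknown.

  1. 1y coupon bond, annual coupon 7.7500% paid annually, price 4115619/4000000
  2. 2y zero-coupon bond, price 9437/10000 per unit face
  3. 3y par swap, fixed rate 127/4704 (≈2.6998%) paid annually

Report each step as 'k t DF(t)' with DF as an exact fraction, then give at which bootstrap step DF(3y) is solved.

step 1 [1y] bond c/1=31/400: DF=(4115619/4000000 − 31/400·(0))/(1+31/400) = 9549/10000 ≈ 0.954900
step 2 [2y] zero: DF = P = 9437/10000 ≈ 0.943700
step 3 [3y] swap r/1=127/4704: DF=(1 − 127/4704·(0.954900+0.943700))/(1+127/4704) = 4619/5000 ≈ 0.923800

1 1 9549/10000
2 2 9437/10000
3 3 4619/5000
DF(3y) is solved at step 3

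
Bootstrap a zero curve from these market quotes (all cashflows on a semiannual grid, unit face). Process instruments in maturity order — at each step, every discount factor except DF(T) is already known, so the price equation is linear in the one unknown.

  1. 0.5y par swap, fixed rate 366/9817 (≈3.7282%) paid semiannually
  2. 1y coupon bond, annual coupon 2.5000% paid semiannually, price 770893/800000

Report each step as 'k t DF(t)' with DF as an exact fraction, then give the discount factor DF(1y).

step 1 [0.5y] swap r/2=183/9817: DF=(1 − 183/9817·(0))/(1+183/9817) = 9817/10000 ≈ 0.981700
step 2 [1y] bond c/2=1/80: DF=(770893/800000 − 1/80·(0.981700))/(1+1/80) = 2349/2500 ≈ 0.939600

1 1/2 9817/10000
2 1 2349/2500
DF(1y) = 2349/2500 ≈ 0.939600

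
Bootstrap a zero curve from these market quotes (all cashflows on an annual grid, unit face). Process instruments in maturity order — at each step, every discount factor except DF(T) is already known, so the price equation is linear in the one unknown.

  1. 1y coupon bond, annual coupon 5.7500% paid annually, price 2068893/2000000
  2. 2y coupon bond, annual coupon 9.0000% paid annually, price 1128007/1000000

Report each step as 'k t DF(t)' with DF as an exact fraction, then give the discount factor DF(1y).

1 1 4891/5000
2 2 9541/10000
DF(1y) = 4891/5000 ≈ 0.978200

step 1 [1y] bond c/1=23/400: DF=(2068893/2000000 − 23/400·(0))/(1+23/400) = 4891/5000 ≈ 0.978200
step 2 [2y] bond c/1=9/100: DF=(1128007/1000000 − 9/100·(0.978200))/(1+9/100) = 9541/10000 ≈ 0.954100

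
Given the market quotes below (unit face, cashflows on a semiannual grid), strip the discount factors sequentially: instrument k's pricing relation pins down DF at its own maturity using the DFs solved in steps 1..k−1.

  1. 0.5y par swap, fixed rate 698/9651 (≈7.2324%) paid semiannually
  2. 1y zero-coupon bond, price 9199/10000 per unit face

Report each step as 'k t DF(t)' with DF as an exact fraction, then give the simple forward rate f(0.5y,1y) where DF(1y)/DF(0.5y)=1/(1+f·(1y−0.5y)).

1 1/2 9651/10000
2 1 9199/10000
f(0.5y,1y) = ((9651/10000)/(9199/10000) − 1)/(1/2) = 904/9199 ≈ 9.8272%

step 1 [0.5y] swap r/2=349/9651: DF=(1 − 349/9651·(0))/(1+349/9651) = 9651/10000 ≈ 0.965100
step 2 [1y] zero: DF = P = 9199/10000 ≈ 0.919900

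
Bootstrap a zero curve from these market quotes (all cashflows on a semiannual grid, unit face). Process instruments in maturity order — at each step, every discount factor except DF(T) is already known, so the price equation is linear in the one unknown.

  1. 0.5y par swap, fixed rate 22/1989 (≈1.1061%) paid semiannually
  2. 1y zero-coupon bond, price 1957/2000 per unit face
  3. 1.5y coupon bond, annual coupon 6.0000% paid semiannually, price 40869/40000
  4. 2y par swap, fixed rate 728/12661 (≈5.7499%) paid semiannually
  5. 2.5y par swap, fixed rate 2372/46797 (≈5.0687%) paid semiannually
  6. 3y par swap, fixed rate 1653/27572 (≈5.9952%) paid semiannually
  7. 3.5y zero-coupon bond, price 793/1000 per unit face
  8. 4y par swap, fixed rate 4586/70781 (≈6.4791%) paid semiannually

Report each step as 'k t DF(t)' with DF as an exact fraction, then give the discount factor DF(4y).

step 1 [0.5y] swap r/2=11/1989: DF=(1 − 11/1989·(0))/(1+11/1989) = 1989/2000 ≈ 0.994500
step 2 [1y] zero: DF = P = 1957/2000 ≈ 0.978500
step 3 [1.5y] bond c/2=3/100: DF=(40869/40000 − 3/100·(0.994500+0.978500))/(1+3/100) = 1869/2000 ≈ 0.934500
step 4 [2y] swap r/2=364/12661: DF=(1 − 364/12661·(0.994500+0.978500+0.934500))/(1+364/12661) = 2227/2500 ≈ 0.890800
step 5 [2.5y] swap r/2=1186/46797: DF=(1 − 1186/46797·(0.994500+0.978500+0.934500+0.890800))/(1+1186/46797) = 4407/5000 ≈ 0.881400
step 6 [3y] swap r/2=1653/55144: DF=(1 − 1653/55144·(0.994500+0.978500+0.934500+0.890800+0.881400))/(1+1653/55144) = 8347/10000 ≈ 0.834700
step 7 [3.5y] zero: DF = P = 793/1000 ≈ 0.793000
step 8 [4y] swap r/2=2293/70781: DF=(1 − 2293/70781·(0.994500+0.978500+0.934500+0.890800+0.881400+0.834700+0.793000))/(1+2293/70781) = 7707/10000 ≈ 0.770700

1 1/2 1989/2000
2 1 1957/2000
3 3/2 1869/2000
4 2 2227/2500
5 5/2 4407/5000
6 3 8347/10000
7 7/2 793/1000
8 4 7707/10000
DF(4y) = 7707/10000 ≈ 0.770700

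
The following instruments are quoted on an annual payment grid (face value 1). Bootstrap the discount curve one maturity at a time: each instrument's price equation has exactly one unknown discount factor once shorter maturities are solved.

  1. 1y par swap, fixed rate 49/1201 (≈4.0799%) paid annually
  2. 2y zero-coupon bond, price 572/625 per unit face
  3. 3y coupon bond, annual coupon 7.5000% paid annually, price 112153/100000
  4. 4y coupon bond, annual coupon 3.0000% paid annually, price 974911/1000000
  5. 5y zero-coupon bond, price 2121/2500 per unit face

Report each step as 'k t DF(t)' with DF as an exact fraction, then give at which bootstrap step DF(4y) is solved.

step 1 [1y] swap r/1=49/1201: DF=(1 − 49/1201·(0))/(1+49/1201) = 1201/1250 ≈ 0.960800
step 2 [2y] zero: DF = P = 572/625 ≈ 0.915200
step 3 [3y] bond c/1=3/40: DF=(112153/100000 − 3/40·(0.960800+0.915200))/(1+3/40) = 2281/2500 ≈ 0.912400
step 4 [4y] bond c/1=3/100: DF=(974911/1000000 − 3/100·(0.960800+0.915200+0.912400))/(1+3/100) = 8653/10000 ≈ 0.865300
step 5 [5y] zero: DF = P = 2121/2500 ≈ 0.848400

1 1 1201/1250
2 2 572/625
3 3 2281/2500
4 4 8653/10000
5 5 2121/2500
DF(4y) is solved at step 4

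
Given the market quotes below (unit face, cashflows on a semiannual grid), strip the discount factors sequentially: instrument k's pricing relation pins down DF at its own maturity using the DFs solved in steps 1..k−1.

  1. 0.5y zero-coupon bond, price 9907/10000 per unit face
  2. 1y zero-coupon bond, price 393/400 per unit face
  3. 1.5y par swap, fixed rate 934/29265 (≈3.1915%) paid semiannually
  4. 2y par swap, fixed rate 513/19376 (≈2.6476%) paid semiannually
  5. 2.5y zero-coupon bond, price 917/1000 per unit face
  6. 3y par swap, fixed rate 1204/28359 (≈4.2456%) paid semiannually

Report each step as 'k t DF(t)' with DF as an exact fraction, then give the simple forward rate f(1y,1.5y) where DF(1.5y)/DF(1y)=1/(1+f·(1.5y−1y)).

step 1 [0.5y] zero: DF = P = 9907/10000 ≈ 0.990700
step 2 [1y] zero: DF = P = 393/400 ≈ 0.982500
step 3 [1.5y] swap r/2=467/29265: DF=(1 − 467/29265·(0.990700+0.982500))/(1+467/29265) = 9533/10000 ≈ 0.953300
step 4 [2y] swap r/2=513/38752: DF=(1 − 513/38752·(0.990700+0.982500+0.953300))/(1+513/38752) = 9487/10000 ≈ 0.948700
step 5 [2.5y] zero: DF = P = 917/1000 ≈ 0.917000
step 6 [3y] swap r/2=602/28359: DF=(1 − 602/28359·(0.990700+0.982500+0.953300+0.948700+0.917000))/(1+602/28359) = 2199/2500 ≈ 0.879600

1 1/2 9907/10000
2 1 393/400
3 3/2 9533/10000
4 2 9487/10000
5 5/2 917/1000
6 3 2199/2500
f(1y,1.5y) = ((393/400)/(9533/10000) − 1)/(1/2) = 584/9533 ≈ 6.1261%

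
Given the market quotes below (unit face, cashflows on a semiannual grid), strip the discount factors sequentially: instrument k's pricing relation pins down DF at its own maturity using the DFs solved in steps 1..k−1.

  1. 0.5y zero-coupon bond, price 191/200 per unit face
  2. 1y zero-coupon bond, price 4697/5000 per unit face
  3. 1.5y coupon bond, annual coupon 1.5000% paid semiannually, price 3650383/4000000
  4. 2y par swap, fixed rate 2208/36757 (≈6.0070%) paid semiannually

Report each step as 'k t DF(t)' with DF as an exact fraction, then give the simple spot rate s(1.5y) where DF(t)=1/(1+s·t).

1 1/2 191/200
2 1 4697/5000
3 3/2 8917/10000
4 2 556/625
s(1.5y) = (1/(8917/10000) − 1)/(3/2) = 722/8917 ≈ 8.0969%

step 1 [0.5y] zero: DF = P = 191/200 ≈ 0.955000
step 2 [1y] zero: DF = P = 4697/5000 ≈ 0.939400
step 3 [1.5y] bond c/2=3/400: DF=(3650383/4000000 − 3/400·(0.955000+0.939400))/(1+3/400) = 8917/10000 ≈ 0.891700
step 4 [2y] swap r/2=1104/36757: DF=(1 − 1104/36757·(0.955000+0.939400+0.891700))/(1+1104/36757) = 556/625 ≈ 0.889600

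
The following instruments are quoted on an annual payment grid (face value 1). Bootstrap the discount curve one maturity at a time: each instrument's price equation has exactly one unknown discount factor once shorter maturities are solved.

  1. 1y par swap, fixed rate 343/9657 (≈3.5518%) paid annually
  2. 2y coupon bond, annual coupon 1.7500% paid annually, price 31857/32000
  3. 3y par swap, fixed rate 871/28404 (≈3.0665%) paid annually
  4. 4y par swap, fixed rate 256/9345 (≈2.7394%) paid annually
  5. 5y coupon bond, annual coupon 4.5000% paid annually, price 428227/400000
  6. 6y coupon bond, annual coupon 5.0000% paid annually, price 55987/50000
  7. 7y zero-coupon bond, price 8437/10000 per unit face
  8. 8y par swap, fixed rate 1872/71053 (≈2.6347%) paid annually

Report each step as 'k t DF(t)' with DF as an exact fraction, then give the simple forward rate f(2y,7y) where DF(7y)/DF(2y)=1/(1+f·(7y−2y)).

step 1 [1y] swap r/1=343/9657: DF=(1 − 343/9657·(0))/(1+343/9657) = 9657/10000 ≈ 0.965700
step 2 [2y] bond c/1=7/400: DF=(31857/32000 − 7/400·(0.965700))/(1+7/400) = 4809/5000 ≈ 0.961800
step 3 [3y] swap r/1=871/28404: DF=(1 − 871/28404·(0.965700+0.961800))/(1+871/28404) = 9129/10000 ≈ 0.912900
step 4 [4y] swap r/1=256/9345: DF=(1 − 256/9345·(0.965700+0.961800+0.912900))/(1+256/9345) = 561/625 ≈ 0.897600
step 5 [5y] bond c/1=9/200: DF=(428227/400000 − 9/200·(0.965700+0.961800+0.912900+0.897600))/(1+9/200) = 1727/2000 ≈ 0.863500
step 6 [6y] bond c/1=1/20: DF=(55987/50000 − 1/20·(0.965700+0.961800+0.912900+0.897600+0.863500))/(1+1/20) = 8473/10000 ≈ 0.847300
step 7 [7y] zero: DF = P = 8437/10000 ≈ 0.843700
step 8 [8y] swap r/1=1872/71053: DF=(1 − 1872/71053·(0.965700+0.961800+0.912900+0.897600+0.863500+0.847300+0.843700))/(1+1872/71053) = 508/625 ≈ 0.812800

1 1 9657/10000
2 2 4809/5000
3 3 9129/10000
4 4 561/625
5 5 1727/2000
6 6 8473/10000
7 7 8437/10000
8 8 508/625
f(2y,7y) = ((4809/5000)/(8437/10000) − 1)/(5) = 1181/42185 ≈ 2.7996%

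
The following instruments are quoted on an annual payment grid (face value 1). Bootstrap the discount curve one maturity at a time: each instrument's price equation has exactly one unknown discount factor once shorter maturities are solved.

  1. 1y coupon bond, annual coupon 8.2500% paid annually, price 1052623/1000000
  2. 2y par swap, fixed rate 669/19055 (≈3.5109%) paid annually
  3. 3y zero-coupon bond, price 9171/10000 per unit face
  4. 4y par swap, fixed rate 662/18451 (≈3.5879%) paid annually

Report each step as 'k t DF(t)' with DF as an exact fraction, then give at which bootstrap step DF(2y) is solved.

step 1 [1y] bond c/1=33/400: DF=(1052623/1000000 − 33/400·(0))/(1+33/400) = 2431/2500 ≈ 0.972400
step 2 [2y] swap r/1=669/19055: DF=(1 − 669/19055·(0.972400))/(1+669/19055) = 9331/10000 ≈ 0.933100
step 3 [3y] zero: DF = P = 9171/10000 ≈ 0.917100
step 4 [4y] swap r/1=662/18451: DF=(1 − 662/18451·(0.972400+0.933100+0.917100))/(1+662/18451) = 2169/2500 ≈ 0.867600

1 1 2431/2500
2 2 9331/10000
3 3 9171/10000
4 4 2169/2500
DF(2y) is solved at step 2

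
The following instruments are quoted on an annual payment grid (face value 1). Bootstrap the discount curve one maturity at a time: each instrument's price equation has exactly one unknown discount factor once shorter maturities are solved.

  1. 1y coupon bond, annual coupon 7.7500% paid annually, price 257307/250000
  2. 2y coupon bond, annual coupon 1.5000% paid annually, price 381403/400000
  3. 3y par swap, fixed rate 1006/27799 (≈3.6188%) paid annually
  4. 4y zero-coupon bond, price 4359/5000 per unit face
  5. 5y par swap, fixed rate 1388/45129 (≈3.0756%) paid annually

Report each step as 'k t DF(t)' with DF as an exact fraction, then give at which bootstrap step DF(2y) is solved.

step 1 [1y] bond c/1=31/400: DF=(257307/250000 − 31/400·(0))/(1+31/400) = 597/625 ≈ 0.955200
step 2 [2y] bond c/1=3/200: DF=(381403/400000 − 3/200·(0.955200))/(1+3/200) = 9253/10000 ≈ 0.925300
step 3 [3y] swap r/1=1006/27799: DF=(1 − 1006/27799·(0.955200+0.925300))/(1+1006/27799) = 4497/5000 ≈ 0.899400
step 4 [4y] zero: DF = P = 4359/5000 ≈ 0.871800
step 5 [5y] swap r/1=1388/45129: DF=(1 − 1388/45129·(0.955200+0.925300+0.899400+0.871800))/(1+1388/45129) = 2153/2500 ≈ 0.861200

1 1 597/625
2 2 9253/10000
3 3 4497/5000
4 4 4359/5000
5 5 2153/2500
DF(2y) is solved at step 2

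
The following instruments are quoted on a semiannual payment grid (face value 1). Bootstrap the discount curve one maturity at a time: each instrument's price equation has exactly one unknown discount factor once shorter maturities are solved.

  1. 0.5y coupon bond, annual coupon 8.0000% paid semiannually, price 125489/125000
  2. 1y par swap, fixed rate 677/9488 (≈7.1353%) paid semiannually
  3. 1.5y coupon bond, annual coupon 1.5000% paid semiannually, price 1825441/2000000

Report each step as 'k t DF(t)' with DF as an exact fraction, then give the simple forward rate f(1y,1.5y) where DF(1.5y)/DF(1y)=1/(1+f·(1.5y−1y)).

1 1/2 9653/10000
2 1 9323/10000
3 3/2 4459/5000
f(1y,1.5y) = ((9323/10000)/(4459/5000) − 1)/(1/2) = 405/4459 ≈ 9.0828%

step 1 [0.5y] bond c/2=1/25: DF=(125489/125000 − 1/25·(0))/(1+1/25) = 9653/10000 ≈ 0.965300
step 2 [1y] swap r/2=677/18976: DF=(1 − 677/18976·(0.965300))/(1+677/18976) = 9323/10000 ≈ 0.932300
step 3 [1.5y] bond c/2=3/400: DF=(1825441/2000000 − 3/400·(0.965300+0.932300))/(1+3/400) = 4459/5000 ≈ 0.891800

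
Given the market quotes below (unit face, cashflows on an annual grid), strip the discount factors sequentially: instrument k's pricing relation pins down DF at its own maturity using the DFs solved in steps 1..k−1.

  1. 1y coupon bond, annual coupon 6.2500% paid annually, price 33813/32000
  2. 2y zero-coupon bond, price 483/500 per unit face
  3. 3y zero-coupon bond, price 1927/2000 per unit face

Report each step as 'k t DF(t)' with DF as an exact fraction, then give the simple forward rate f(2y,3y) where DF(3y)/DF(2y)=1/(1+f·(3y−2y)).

step 1 [1y] bond c/1=1/16: DF=(33813/32000 − 1/16·(0))/(1+1/16) = 1989/2000 ≈ 0.994500
step 2 [2y] zero: DF = P = 483/500 ≈ 0.966000
step 3 [3y] zero: DF = P = 1927/2000 ≈ 0.963500

1 1 1989/2000
2 2 483/500
3 3 1927/2000
f(2y,3y) = ((483/500)/(1927/2000) − 1)/(1) = 5/1927 ≈ 0.2595%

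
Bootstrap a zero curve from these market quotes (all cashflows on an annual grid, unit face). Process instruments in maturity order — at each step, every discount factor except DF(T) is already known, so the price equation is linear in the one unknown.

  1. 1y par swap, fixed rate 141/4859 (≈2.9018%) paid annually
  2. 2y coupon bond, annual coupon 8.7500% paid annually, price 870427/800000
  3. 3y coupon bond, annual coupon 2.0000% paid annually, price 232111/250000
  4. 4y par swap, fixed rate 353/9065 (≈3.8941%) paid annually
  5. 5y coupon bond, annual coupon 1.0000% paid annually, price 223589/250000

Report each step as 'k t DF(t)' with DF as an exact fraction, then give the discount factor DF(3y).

1 1 4859/5000
2 2 9223/10000
3 3 8731/10000
4 4 2147/2500
5 5 531/625
DF(3y) = 8731/10000 ≈ 0.873100

step 1 [1y] swap r/1=141/4859: DF=(1 − 141/4859·(0))/(1+141/4859) = 4859/5000 ≈ 0.971800
step 2 [2y] bond c/1=7/80: DF=(870427/800000 − 7/80·(0.971800))/(1+7/80) = 9223/10000 ≈ 0.922300
step 3 [3y] bond c/1=1/50: DF=(232111/250000 − 1/50·(0.971800+0.922300))/(1+1/50) = 8731/10000 ≈ 0.873100
step 4 [4y] swap r/1=353/9065: DF=(1 − 353/9065·(0.971800+0.922300+0.873100))/(1+353/9065) = 2147/2500 ≈ 0.858800
step 5 [5y] bond c/1=1/100: DF=(223589/250000 − 1/100·(0.971800+0.922300+0.873100+0.858800))/(1+1/100) = 531/625 ≈ 0.849600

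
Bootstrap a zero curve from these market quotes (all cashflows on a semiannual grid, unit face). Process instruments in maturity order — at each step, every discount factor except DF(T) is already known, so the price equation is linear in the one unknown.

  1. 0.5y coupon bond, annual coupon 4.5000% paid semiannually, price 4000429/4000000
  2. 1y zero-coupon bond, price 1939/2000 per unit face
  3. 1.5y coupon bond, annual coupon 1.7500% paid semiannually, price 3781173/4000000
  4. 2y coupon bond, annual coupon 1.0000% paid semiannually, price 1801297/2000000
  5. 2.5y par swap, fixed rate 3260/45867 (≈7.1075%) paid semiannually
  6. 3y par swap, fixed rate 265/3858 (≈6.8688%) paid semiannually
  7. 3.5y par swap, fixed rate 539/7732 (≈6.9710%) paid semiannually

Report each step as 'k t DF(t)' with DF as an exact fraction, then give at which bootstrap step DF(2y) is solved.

step 1 [0.5y] bond c/2=9/400: DF=(4000429/4000000 − 9/400·(0))/(1+9/400) = 9781/10000 ≈ 0.978100
step 2 [1y] zero: DF = P = 1939/2000 ≈ 0.969500
step 3 [1.5y] bond c/2=7/800: DF=(3781173/4000000 − 7/800·(0.978100+0.969500))/(1+7/800) = 4601/5000 ≈ 0.920200
step 4 [2y] bond c/2=1/200: DF=(1801297/2000000 − 1/200·(0.978100+0.969500+0.920200))/(1+1/200) = 8819/10000 ≈ 0.881900
step 5 [2.5y] swap r/2=1630/45867: DF=(1 − 1630/45867·(0.978100+0.969500+0.920200+0.881900))/(1+1630/45867) = 837/1000 ≈ 0.837000
step 6 [3y] swap r/2=265/7716: DF=(1 − 265/7716·(0.978100+0.969500+0.920200+0.881900+0.837000))/(1+265/7716) = 1629/2000 ≈ 0.814500
step 7 [3.5y] swap r/2=539/15464: DF=(1 − 539/15464·(0.978100+0.969500+0.920200+0.881900+0.837000+0.814500))/(1+539/15464) = 1961/2500 ≈ 0.784400

1 1/2 9781/10000
2 1 1939/2000
3 3/2 4601/5000
4 2 8819/10000
5 5/2 837/1000
6 3 1629/2000
7 7/2 1961/2500
DF(2y) is solved at step 4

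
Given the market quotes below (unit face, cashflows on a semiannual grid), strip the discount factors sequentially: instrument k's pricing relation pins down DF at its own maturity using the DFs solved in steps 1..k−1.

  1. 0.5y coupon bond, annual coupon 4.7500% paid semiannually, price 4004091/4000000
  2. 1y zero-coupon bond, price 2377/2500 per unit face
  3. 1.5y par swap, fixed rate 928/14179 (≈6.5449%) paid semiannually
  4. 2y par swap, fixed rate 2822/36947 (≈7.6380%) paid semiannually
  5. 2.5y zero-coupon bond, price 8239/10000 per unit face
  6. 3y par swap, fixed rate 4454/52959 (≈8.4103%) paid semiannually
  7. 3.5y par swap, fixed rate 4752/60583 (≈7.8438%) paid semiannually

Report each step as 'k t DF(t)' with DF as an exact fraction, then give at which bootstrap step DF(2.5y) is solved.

1 1/2 4889/5000
2 1 2377/2500
3 3/2 567/625
4 2 8589/10000
5 5/2 8239/10000
6 3 7773/10000
7 7/2 953/1250
DF(2.5y) is solved at step 5

step 1 [0.5y] bond c/2=19/800: DF=(4004091/4000000 − 19/800·(0))/(1+19/800) = 4889/5000 ≈ 0.977800
step 2 [1y] zero: DF = P = 2377/2500 ≈ 0.950800
step 3 [1.5y] swap r/2=464/14179: DF=(1 − 464/14179·(0.977800+0.950800))/(1+464/14179) = 567/625 ≈ 0.907200
step 4 [2y] swap r/2=1411/36947: DF=(1 − 1411/36947·(0.977800+0.950800+0.907200))/(1+1411/36947) = 8589/10000 ≈ 0.858900
step 5 [2.5y] zero: DF = P = 8239/10000 ≈ 0.823900
step 6 [3y] swap r/2=2227/52959: DF=(1 − 2227/52959·(0.977800+0.950800+0.907200+0.858900+0.823900))/(1+2227/52959) = 7773/10000 ≈ 0.777300
step 7 [3.5y] swap r/2=2376/60583: DF=(1 − 2376/60583·(0.977800+0.950800+0.907200+0.858900+0.823900+0.777300))/(1+2376/60583) = 953/1250 ≈ 0.762400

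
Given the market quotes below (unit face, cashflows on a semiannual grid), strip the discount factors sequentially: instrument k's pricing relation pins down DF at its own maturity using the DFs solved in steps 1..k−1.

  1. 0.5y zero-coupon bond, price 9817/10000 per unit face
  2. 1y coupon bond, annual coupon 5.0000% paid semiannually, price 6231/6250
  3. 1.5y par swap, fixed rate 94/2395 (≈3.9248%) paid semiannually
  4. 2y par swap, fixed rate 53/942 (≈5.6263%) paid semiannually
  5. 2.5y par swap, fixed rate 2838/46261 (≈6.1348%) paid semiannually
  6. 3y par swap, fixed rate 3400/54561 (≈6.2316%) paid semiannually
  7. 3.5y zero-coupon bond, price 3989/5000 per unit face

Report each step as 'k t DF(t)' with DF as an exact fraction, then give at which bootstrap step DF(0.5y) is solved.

step 1 [0.5y] zero: DF = P = 9817/10000 ≈ 0.981700
step 2 [1y] bond c/2=1/40: DF=(6231/6250 − 1/40·(0.981700))/(1+1/40) = 9487/10000 ≈ 0.948700
step 3 [1.5y] swap r/2=47/2395: DF=(1 − 47/2395·(0.981700+0.948700))/(1+47/2395) = 2359/2500 ≈ 0.943600
step 4 [2y] swap r/2=53/1884: DF=(1 − 53/1884·(0.981700+0.948700+0.943600))/(1+53/1884) = 447/500 ≈ 0.894000
step 5 [2.5y] swap r/2=1419/46261: DF=(1 − 1419/46261·(0.981700+0.948700+0.943600+0.894000))/(1+1419/46261) = 8581/10000 ≈ 0.858100
step 6 [3y] swap r/2=1700/54561: DF=(1 − 1700/54561·(0.981700+0.948700+0.943600+0.894000+0.858100))/(1+1700/54561) = 83/100 ≈ 0.830000
step 7 [3.5y] zero: DF = P = 3989/5000 ≈ 0.797800

1 1/2 9817/10000
2 1 9487/10000
3 3/2 2359/2500
4 2 447/500
5 5/2 8581/10000
6 3 83/100
7 7/2 3989/5000
DF(0.5y) is solved at step 1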